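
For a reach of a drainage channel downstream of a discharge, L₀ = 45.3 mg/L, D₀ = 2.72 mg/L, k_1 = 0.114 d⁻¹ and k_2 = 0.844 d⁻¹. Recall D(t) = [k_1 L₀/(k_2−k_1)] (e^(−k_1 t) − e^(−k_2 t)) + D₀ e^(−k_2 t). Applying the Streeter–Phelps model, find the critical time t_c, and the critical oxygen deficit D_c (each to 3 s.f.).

t_c ≈ 2.08 d; D_c ≈ 4.83 mg/L

At the critical point dD/dt = 0, so k_1 L₀ e^(−k_1 t) = k_2 D. Substituting D(t) from the Streeter–Phelps equation and solving for t gives
t_c = ln[(k_2/k_1)(1 − D₀(k_2−k_1)/(k_1 L₀))] / (k_2−k_1).
Here k_2−k_1 = 0.7300 d⁻¹ and 1 − D₀(k_2−k_1)/(k_1 L₀) = 1 − 2.72×0.7300/(0.114×45.3) = 0.6155, so
t_c = ln(7.404 × 0.6155) / 0.7300 = 1.517 / 0.7300 = 2.078 d.
D_c = (k_1/k_2) L₀ e^(−k_1 t_c) = (0.114/0.844) × 45.3 × e^(−0.114×2.078) = 0.1351 × 45.3 × 0.7891 = 4.828 mg/L.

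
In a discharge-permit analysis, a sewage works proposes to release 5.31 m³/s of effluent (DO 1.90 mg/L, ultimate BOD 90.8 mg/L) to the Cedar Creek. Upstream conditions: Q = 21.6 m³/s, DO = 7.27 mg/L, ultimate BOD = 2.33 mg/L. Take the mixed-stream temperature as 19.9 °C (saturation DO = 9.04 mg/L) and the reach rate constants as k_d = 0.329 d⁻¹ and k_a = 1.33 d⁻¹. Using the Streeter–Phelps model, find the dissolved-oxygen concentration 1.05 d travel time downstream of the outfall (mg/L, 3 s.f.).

Mixed DO = (21.6×7.27 + 5.31×1.90)/(21.6+5.31) = 167.1/26.91 = 6.210 mg/L.
Mixed L₀ = (21.6×2.33 + 5.31×90.8)/(26.91) = 532.5/26.91 = 19.79 mg/L.
Initial deficit D₀ = C_s − DO₀ = 9.04 − 6.210 = 2.830 mg/L.
D(1.05) = [0.329×19.79/(1.33−0.329)](e^(−0.329×1.05) − e^(−1.33×1.05)) + 2.830 e^(−1.33×1.05)
= 6.504 × (0.7079 − 0.2475) + 2.830 × 0.2475 = 3.695 mg/L.
DO = 9.04 − 3.695 = 5.345 mg/L.

DO ≈ 5.35 mg/L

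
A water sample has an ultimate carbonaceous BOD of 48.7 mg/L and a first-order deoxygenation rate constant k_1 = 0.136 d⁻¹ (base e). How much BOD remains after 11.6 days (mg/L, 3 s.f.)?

L_t = L₀ e^(−k_1 t) = 48.7 × e^(−0.136×11.6) = 48.7 × 0.2065 = 10.06 mg/L.

L ≈ 10.1 mg/L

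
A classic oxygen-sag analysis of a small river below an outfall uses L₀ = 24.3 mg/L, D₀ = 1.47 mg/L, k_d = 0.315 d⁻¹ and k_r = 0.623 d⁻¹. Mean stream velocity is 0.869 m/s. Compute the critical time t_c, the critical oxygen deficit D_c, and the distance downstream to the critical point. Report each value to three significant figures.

t_c ≈ 2.02 d; D_c ≈ 6.51 mg/L; x_c ≈ 151 km

At the critical point dD/dt = 0, so k_d L₀ e^(−k_d t) = k_r D. Substituting D(t) from the Streeter–Phelps equation and solving for t gives
t_c = ln[(k_r/k_d)(1 − D₀(k_r−k_d)/(k_d L₀))] / (k_r−k_d).
Here k_r−k_d = 0.3080 d⁻¹ and 1 − D₀(k_r−k_d)/(k_d L₀) = 1 − 1.47×0.3080/(0.315×24.3) = 0.9409, so
t_c = ln(1.978 × 0.9409) / 0.3080 = 0.6210 / 0.3080 = 2.016 d.
L(t_c) = L₀ e^(−k_d t_c) = 24.3 × 0.5299 = 12.88 mg/L, and at the critical point k_r D_c = k_d L, so D_c = (0.315/0.623) × 12.88 = 6.510 mg/L.
x_c = v t_c = 0.869 m/s × 2.016 d × 86400 s/d = 151400 m ≈ 151 km.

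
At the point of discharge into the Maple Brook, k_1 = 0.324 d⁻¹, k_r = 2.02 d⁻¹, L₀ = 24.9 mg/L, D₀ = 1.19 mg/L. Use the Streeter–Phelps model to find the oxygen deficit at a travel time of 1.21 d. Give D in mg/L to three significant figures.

k_1 L₀/(k_r−k_1) = 0.324×24.9/(2.02−0.324) = 8.068/1.696 = 4.757 mg/L.
e^(−k_1 t) = e^(−0.324×1.210) = 0.6757; e^(−k_r t) = e^(−2.02×1.210) = 0.08680.
D = 4.757 × (0.6757 − 0.08680) + 1.19 × 0.08680 = 2.801 + 0.1033 = 2.905 mg/L.

D ≈ 2.90 mg/L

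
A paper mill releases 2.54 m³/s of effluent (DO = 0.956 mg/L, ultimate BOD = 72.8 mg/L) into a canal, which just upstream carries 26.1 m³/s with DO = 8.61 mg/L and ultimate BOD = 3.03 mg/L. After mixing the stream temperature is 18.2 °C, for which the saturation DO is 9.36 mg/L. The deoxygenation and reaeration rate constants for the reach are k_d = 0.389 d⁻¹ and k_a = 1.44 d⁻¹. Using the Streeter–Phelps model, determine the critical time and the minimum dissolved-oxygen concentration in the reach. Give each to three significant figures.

t_c ≈ 0.729 d; minimum DO ≈ 7.48 mg/L

Mixed DO = (26.1×8.61 + 2.54×0.956)/(26.1+2.54) = 227.1/28.64 = 7.931 mg/L.
Mixed L₀ = (26.1×3.03 + 2.54×72.8)/(28.64) = 264.0/28.64 = 9.218 mg/L.
Initial deficit D₀ = C_s − DO₀ = 9.36 − 7.931 = 1.429 mg/L.
t_c = (1/1.051) ln[(1.44/0.389)(1 − 1.429×1.051/(0.389×9.218))] = 0.9515 × ln(2.151) = 0.7290 d.
D_c = (0.389/1.44) × 9.218 × e^(−0.389×0.7290) = 0.2701 × 9.218 × 0.7531 = 1.875 mg/L.
Minimum DO = 9.36 − 1.875 = 7.485 mg/L.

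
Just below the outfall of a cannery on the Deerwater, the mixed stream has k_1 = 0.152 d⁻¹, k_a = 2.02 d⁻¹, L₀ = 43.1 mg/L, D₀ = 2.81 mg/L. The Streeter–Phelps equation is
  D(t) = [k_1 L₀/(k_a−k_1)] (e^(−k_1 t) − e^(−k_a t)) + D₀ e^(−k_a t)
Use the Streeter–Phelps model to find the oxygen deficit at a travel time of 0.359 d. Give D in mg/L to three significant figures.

k_1 L₀/(k_a−k_1) = 0.152×43.1/(2.02−0.152) = 6.551/1.868 = 3.507 mg/L.
e^(−k_1 t) = e^(−0.152×0.3590) = 0.9469; e^(−k_a t) = e^(−2.02×0.3590) = 0.4842.
D = 3.507 × (0.9469 − 0.4842) + 2.81 × 0.4842 = 1.623 + 1.361 = 2.983 mg/L.

D ≈ 2.98 mg/L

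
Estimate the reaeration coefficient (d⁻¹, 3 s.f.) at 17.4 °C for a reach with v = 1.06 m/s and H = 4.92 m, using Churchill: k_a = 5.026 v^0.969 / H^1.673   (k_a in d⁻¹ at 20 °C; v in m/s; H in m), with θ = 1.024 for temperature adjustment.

k_a ≈ 0.348 d⁻¹

k_a(20) = 5.026 × 1.06^0.969 / 4.92^1.673 = 5.026 × 1.058 / 14.38 = 0.3699 d⁻¹.
k_a(17.4) = 0.3699 × 1.024^(17.4−20) = 0.3699 × 0.9402 = 0.3478 d⁻¹.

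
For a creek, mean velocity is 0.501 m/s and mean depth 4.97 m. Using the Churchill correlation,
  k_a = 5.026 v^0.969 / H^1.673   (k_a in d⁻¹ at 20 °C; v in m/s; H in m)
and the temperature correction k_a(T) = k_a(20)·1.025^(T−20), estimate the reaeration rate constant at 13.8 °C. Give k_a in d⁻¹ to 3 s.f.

k_a ≈ 0.151 d⁻¹

k_a(20) = 5.026 × 0.501^0.969 / 4.97^1.673 = 5.026 × 0.5119 / 14.62 = 0.1759 d⁻¹.
k_a(13.8) = 0.1759 × 1.025^(13.8−20) = 0.1759 × 0.8580 = 0.1510 d⁻¹.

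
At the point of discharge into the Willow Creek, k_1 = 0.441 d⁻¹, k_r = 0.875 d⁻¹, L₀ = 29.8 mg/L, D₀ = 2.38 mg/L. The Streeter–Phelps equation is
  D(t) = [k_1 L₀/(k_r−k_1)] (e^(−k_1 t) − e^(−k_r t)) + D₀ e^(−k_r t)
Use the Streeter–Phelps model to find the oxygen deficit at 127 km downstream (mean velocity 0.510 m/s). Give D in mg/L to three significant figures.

Travel time t = x/v = 127 km / (0.510 m/s) = 127000 m / 0.510 m/s = 249000 s = 2.882 d.
k_1 L₀/(k_r−k_1) = 0.441×29.8/(0.875−0.441) = 13.14/0.4340 = 30.28 mg/L.
e^(−k_1 t) = e^(−0.441×2.882) = 0.2805; e^(−k_r t) = e^(−0.875×2.882) = 0.08031.
D = 30.28 × (0.2805 − 0.08031) + 2.38 × 0.08031 = 6.063 + 0.1911 = 6.254 mg/L.

D ≈ 6.25 mg/L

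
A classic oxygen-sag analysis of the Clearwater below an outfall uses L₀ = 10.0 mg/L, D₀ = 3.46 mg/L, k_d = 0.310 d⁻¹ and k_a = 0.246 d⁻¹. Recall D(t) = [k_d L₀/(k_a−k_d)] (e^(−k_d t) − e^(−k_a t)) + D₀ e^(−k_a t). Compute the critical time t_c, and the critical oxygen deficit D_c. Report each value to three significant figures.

t_c ≈ 2.54 d; D_c ≈ 5.74 mg/L

At the critical point dD/dt = 0, so k_d L₀ e^(−k_d t) = k_a D. Substituting D(t) from the Streeter–Phelps equation and solving for t gives
t_c = ln[(k_a/k_d)(1 − D₀(k_a−k_d)/(k_d L₀))] / (k_a−k_d).
Here k_a−k_d = -0.06400 d⁻¹ and 1 − D₀(k_a−k_d)/(k_d L₀) = 1 − 3.46×-0.06400/(0.310×10.0) = 1.071, so
t_c = ln(0.7935 × 1.071) / -0.06400 = -0.1622 / -0.06400 = 2.535 d.
L(t_c) = L₀ e^(−k_d t_c) = 10.0 × 0.4557 = 4.557 mg/L, and at the critical point k_a D_c = k_d L, so D_c = (0.310/0.246) × 4.557 = 5.743 mg/L.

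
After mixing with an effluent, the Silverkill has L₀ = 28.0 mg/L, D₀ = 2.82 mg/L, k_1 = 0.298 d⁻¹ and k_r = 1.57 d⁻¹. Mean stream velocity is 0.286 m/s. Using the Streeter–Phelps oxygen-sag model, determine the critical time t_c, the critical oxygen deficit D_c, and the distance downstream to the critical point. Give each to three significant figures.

With k_r/k_1 = 5.268 and 1 − D₀(k_r−k_1)/(k_1 L₀) = 0.5701,
t_c = ln(5.268 × 0.5701) / (1.57 − 0.298) = ln(3.004) / 1.272 = 1.100/1.272 = 0.8646 d.
L(t_c) = L₀ e^(−k_1 t_c) = 28.0 × 0.7729 = 21.64 mg/L, and at the critical point k_r D_c = k_1 L, so D_c = (0.298/1.57) × 21.64 = 4.107 mg/L.
x_c = v t_c = 0.286 m/s × 0.8646 d × 86400 s/d = 21370 m ≈ 21.4 km.

t_c ≈ 0.865 d; D_c ≈ 4.11 mg/L; x_c ≈ 21.4 km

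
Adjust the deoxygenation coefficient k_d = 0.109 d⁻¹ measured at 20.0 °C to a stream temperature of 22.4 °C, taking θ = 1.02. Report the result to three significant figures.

k_d ≈ 0.114 d⁻¹

k_d(T₂) = k_d(T₁) · θ^(T₂−T₁) = 0.109 × 1.02^(22.4−20.0)
= 0.109 × 1.02^2.40 = 0.109 × 1.049 = 0.1143 d⁻¹.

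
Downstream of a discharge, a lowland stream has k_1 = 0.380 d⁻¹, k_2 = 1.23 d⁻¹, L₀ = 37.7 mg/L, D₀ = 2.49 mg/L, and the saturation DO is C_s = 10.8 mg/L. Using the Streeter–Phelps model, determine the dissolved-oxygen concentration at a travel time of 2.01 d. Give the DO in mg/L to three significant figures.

DO ≈ 4.16 mg/L

k_1 L₀/(k_2−k_1) = 0.380×37.7/(1.23−0.380) = 14.33/0.8500 = 16.85 mg/L.
e^(−k_1 t) = e^(−0.380×2.010) = 0.4659; e^(−k_2 t) = e^(−1.23×2.010) = 0.08439.
D = 16.85 × (0.4659 − 0.08439) + 2.49 × 0.08439 = 6.430 + 0.2101 = 6.640 mg/L.
DO = C_s − D = 10.8 − 6.640 = 4.160 mg/L.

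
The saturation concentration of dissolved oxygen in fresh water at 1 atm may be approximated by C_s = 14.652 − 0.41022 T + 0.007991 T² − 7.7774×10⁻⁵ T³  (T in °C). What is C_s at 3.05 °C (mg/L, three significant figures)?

C_s = 14.652 − 0.41022×3.05 + 0.007991×3.05² − 7.7774×10⁻⁵×3.05³ = 13.47 mg/L.

C_s ≈ 13.5 mg/L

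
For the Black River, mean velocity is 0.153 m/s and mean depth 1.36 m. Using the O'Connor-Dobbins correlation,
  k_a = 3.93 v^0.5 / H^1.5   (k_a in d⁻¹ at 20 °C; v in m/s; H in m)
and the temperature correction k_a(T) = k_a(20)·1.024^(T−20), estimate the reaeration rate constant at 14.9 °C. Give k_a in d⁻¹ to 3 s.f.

k_a(20) = 3.93 × 0.153^0.5 / 1.36^1.5 = 3.93 × 0.3912 / 1.586 = 0.9692 d⁻¹.
k_a(14.9) = 0.9692 × 1.024^(14.9−20) = 0.9692 × 0.8861 = 0.8588 d⁻¹.

k_a ≈ 0.859 d⁻¹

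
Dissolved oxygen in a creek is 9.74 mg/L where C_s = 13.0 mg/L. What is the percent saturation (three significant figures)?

% saturation = C/C_s × 100 = 9.74/13.0 × 100 = 74.9 %.

74.9 % saturation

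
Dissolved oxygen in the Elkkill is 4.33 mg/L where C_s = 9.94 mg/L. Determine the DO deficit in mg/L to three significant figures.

D ≈ 5.61 mg/L

D = C_s − C = 9.94 − 4.33 = 5.61 mg/L.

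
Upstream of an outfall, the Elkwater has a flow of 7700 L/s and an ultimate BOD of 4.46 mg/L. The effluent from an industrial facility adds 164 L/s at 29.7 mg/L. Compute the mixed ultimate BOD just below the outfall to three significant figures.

4.99 mg/L

Flow-weighted mixing: C = (Q_r C_r + Q_w C_w)/(Q_r + Q_w)
= (7700×4.46 + 164×29.7)/(7700 + 164) = 39210/7864 = 4.986 mg/L.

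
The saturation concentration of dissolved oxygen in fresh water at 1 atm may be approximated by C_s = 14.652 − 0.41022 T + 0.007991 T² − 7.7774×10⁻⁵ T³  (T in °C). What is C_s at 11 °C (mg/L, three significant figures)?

C_s ≈ 11.0 mg/L

C_s = 14.652 − 0.41022×11 + 0.007991×11² − 7.7774×10⁻⁵×11³ = 11.00 mg/L.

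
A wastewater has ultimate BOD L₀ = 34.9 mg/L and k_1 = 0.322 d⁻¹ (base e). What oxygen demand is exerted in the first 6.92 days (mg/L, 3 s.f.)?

y ≈ 31.1 mg/L

y_t = L₀(1 − e^(−k_1 t)) = 34.9 × (1 − e^(−0.322×6.92))
= 34.9 × (1 − 0.1077) = 34.9 × 0.8923 = 31.14 mg/L.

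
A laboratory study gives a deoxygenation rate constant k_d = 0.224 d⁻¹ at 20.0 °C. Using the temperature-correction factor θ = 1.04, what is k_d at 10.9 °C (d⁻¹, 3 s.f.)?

k_d(T₂) = k_d(T₁) · θ^(T₂−T₁) = 0.224 × 1.04^(10.9−20.0)
= 0.224 × 1.04^-9.10 = 0.224 × 0.6998 = 0.1568 d⁻¹.

k_d ≈ 0.157 d⁻¹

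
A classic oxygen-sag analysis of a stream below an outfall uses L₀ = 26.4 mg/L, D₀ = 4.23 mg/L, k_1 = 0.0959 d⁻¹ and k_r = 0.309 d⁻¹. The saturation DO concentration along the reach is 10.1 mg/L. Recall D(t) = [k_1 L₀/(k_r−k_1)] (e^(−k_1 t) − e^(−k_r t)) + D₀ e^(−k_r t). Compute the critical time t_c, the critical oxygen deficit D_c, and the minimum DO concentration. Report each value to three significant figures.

t_c ≈ 3.43 d; D_c ≈ 5.90 mg/L; min DO ≈ 4.20 mg/L

With k_r/k_1 = 3.222 and 1 − D₀(k_r−k_1)/(k_1 L₀) = 0.6440,
t_c = ln(3.222 × 0.6440) / (0.309 − 0.0959) = ln(2.075) / 0.2131 = 0.7299/0.2131 = 3.425 d.
L(t_c) = L₀ e^(−k_1 t_c) = 26.4 × 0.7200 = 19.01 mg/L, and at the critical point k_r D_c = k_1 L, so D_c = (0.0959/0.309) × 19.01 = 5.899 mg/L.
Minimum DO = C_s − D_c = 10.1 − 5.899 = 4.201 mg/L.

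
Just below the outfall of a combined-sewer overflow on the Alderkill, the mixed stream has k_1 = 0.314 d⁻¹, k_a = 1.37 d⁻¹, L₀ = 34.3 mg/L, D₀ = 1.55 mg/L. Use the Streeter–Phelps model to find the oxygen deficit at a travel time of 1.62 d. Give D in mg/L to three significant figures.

D ≈ 5.19 mg/L

k_1 L₀/(k_a−k_1) = 0.314×34.3/(1.37−0.314) = 10.77/1.056 = 10.20 mg/L.
e^(−k_1 t) = e^(−0.314×1.620) = 0.6013; e^(−k_a t) = e^(−1.37×1.620) = 0.1087.
D = 10.20 × (0.6013 − 0.1087) + 1.55 × 0.1087 = 5.024 + 0.1684 = 5.193 mg/L.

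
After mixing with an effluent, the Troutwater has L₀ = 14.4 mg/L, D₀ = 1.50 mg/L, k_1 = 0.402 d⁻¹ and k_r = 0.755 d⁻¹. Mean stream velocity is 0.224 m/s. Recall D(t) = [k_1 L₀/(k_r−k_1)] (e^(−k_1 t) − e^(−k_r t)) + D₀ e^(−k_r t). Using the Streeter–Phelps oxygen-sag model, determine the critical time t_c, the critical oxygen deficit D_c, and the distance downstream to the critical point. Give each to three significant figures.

At the critical point dD/dt = 0, so k_1 L₀ e^(−k_1 t) = k_r D. Substituting D(t) from the Streeter–Phelps equation and solving for t gives
t_c = ln[(k_r/k_1)(1 − D₀(k_r−k_1)/(k_1 L₀))] / (k_r−k_1).
Here k_r−k_1 = 0.3530 d⁻¹ and 1 − D₀(k_r−k_1)/(k_1 L₀) = 1 − 1.50×0.3530/(0.402×14.4) = 0.9085, so
t_c = ln(1.878 × 0.9085) / 0.3530 = 0.5343 / 0.3530 = 1.514 d.
D_c = (k_1/k_r) L₀ e^(−k_1 t_c) = (0.402/0.755) × 14.4 × e^(−0.402×1.514) = 0.5325 × 14.4 × 0.5442 = 4.172 mg/L.
x_c = v t_c = 0.224 m/s × 1.514 d × 86400 s/d = 29300 m ≈ 29.3 km.

t_c ≈ 1.51 d; D_c ≈ 4.17 mg/L; x_c ≈ 29.3 km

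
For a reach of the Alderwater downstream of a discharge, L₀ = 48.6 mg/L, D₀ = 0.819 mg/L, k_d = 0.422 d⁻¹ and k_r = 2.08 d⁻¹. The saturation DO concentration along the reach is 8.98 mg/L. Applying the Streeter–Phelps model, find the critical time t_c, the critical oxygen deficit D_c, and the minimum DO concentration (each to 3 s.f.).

t_c ≈ 0.921 d; D_c ≈ 6.69 mg/L; min DO ≈ 2.29 mg/L

With k_r/k_d = 4.929 and 1 − D₀(k_r−k_d)/(k_d L₀) = 0.9338,
t_c = ln(4.929 × 0.9338) / (2.08 − 0.422) = ln(4.603) / 1.658 = 1.527/1.658 = 0.9208 d.
L(t_c) = L₀ e^(−k_d t_c) = 48.6 × 0.6780 = 32.95 mg/L, and at the critical point k_r D_c = k_d L, so D_c = (0.422/2.08) × 32.95 = 6.686 mg/L.
Minimum DO = C_s − D_c = 8.98 − 6.686 = 2.294 mg/L.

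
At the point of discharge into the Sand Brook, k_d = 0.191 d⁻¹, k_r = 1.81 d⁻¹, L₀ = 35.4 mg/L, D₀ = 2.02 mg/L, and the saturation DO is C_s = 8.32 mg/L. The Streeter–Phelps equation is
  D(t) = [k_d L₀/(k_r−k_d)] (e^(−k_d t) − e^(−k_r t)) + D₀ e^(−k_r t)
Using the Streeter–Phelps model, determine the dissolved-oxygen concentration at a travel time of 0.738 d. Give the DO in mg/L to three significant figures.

DO ≈ 5.26 mg/L

k_d L₀/(k_r−k_d) = 0.191×35.4/(1.81−0.191) = 6.761/1.619 = 4.176 mg/L.
e^(−k_d t) = e^(−0.191×0.7380) = 0.8685; e^(−k_r t) = e^(−1.81×0.7380) = 0.2630.
D = 4.176 × (0.8685 − 0.2630) + 2.02 × 0.2630 = 2.529 + 0.5312 = 3.060 mg/L.
DO = C_s − D = 8.32 − 3.060 = 5.260 mg/L.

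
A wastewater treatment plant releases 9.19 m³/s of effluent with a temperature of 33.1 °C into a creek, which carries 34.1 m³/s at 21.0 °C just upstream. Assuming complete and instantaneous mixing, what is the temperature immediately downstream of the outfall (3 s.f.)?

23.6 °C

Flow-weighted mixing: C = (Q_r C_r + Q_w C_w)/(Q_r + Q_w)
= (34.1×21.0 + 9.19×33.1)/(34.1 + 9.19) = 1020/43.29 = 23.57 °C.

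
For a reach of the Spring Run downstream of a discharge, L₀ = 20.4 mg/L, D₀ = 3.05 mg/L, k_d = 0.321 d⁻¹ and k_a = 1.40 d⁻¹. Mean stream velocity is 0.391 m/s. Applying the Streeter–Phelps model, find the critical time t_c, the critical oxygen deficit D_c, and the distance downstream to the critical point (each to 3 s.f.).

With k_a/k_d = 4.361 and 1 − D₀(k_a−k_d)/(k_d L₀) = 0.4974,
t_c = ln(4.361 × 0.4974) / (1.40 − 0.321) = ln(2.170) / 1.079 = 0.7745/1.079 = 0.7178 d.
D_c = (k_d/k_a) L₀ e^(−k_d t_c) = (0.321/1.40) × 20.4 × e^(−0.321×0.7178) = 0.2293 × 20.4 × 0.7942 = 3.715 mg/L.
x_c = v t_c = 0.391 m/s × 0.7178 d × 86400 s/d = 24250 m ≈ 24.2 km.

t_c ≈ 0.718 d; D_c ≈ 3.71 mg/L; x_c ≈ 24.2 km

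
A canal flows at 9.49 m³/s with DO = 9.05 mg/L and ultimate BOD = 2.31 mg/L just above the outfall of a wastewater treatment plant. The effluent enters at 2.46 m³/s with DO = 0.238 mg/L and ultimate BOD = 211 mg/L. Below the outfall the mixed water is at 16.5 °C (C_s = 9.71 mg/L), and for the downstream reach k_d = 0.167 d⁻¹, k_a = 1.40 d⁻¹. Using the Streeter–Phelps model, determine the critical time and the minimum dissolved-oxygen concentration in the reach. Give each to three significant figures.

Mixed DO = (9.49×9.05 + 2.46×0.238)/(9.49+2.46) = 86.47/11.95 = 7.236 mg/L.
Mixed L₀ = (9.49×2.31 + 2.46×211)/(11.95) = 541.0/11.95 = 45.27 mg/L.
Initial deficit D₀ = C_s − DO₀ = 9.71 − 7.236 = 2.474 mg/L.
t_c = (1/1.233) ln[(1.40/0.167)(1 − 2.474×1.233/(0.167×45.27))] = 0.8110 × ln(5.001) = 1.305 d.
D_c = (0.167/1.40) × 45.27 × e^(−0.167×1.305) = 0.1193 × 45.27 × 0.8041 = 4.342 mg/L.
Minimum DO = 9.71 − 4.342 = 5.368 mg/L.

t_c ≈ 1.31 d; minimum DO ≈ 5.37 mg/L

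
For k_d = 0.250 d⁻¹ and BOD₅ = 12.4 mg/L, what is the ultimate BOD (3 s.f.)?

BOD₅ = L₀(1 − e^(−5k_d)) ⇒ L₀ = BOD₅ / (1 − e^(−5×0.250))
= 12.4 / (1 − 0.2865) = 12.4 / 0.7135 = 17.38 mg/L.

L₀ ≈ 17.4 mg/L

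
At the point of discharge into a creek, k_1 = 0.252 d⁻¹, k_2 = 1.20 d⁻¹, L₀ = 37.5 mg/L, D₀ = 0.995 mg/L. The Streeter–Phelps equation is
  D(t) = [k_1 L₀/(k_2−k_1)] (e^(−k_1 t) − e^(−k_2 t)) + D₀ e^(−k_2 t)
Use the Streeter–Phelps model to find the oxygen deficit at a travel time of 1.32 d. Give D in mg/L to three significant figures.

k_1 L₀/(k_2−k_1) = 0.252×37.5/(1.20−0.252) = 9.450/0.9480 = 9.968 mg/L.
e^(−k_1 t) = e^(−0.252×1.320) = 0.7170; e^(−k_2 t) = e^(−1.20×1.320) = 0.2052.
D = 9.968 × (0.7170 − 0.2052) + 0.995 × 0.2052 = 5.103 + 0.2041 = 5.307 mg/L.

D ≈ 5.31 mg/L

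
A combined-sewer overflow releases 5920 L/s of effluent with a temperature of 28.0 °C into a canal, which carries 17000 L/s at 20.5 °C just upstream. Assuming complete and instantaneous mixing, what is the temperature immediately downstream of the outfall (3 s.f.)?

Flow-weighted mixing: C = (Q_r C_r + Q_w C_w)/(Q_r + Q_w)
= (17000×20.5 + 5920×28.0)/(17000 + 5920) = 514300/22920 = 22.44 °C.

22.4 °C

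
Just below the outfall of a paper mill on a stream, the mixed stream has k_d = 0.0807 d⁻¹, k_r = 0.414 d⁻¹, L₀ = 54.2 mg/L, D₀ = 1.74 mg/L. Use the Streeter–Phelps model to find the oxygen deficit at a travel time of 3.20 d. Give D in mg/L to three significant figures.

D ≈ 7.11 mg/L

k_d L₀/(k_r−k_d) = 0.0807×54.2/(0.414−0.0807) = 4.374/0.3333 = 13.12 mg/L.
e^(−k_d t) = e^(−0.0807×3.200) = 0.7724; e^(−k_r t) = e^(−0.414×3.200) = 0.2659.
D = 13.12 × (0.7724 − 0.2659) + 1.74 × 0.2659 = 6.648 + 0.4626 = 7.110 mg/L.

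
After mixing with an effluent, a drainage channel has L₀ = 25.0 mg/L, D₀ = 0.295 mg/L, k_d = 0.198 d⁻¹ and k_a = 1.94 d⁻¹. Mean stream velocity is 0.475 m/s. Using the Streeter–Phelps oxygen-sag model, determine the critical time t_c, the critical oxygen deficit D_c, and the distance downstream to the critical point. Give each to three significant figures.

t_c ≈ 1.25 d; D_c ≈ 1.99 mg/L; x_c ≈ 51.2 km

With k_a/k_d = 9.798 and 1 − D₀(k_a−k_d)/(k_d L₀) = 0.8962,
t_c = ln(9.798 × 0.8962) / (1.94 − 0.198) = ln(8.781) / 1.742 = 2.173/1.742 = 1.247 d.
D_c = (k_d/k_a) L₀ e^(−k_d t_c) = (0.198/1.94) × 25.0 × e^(−0.198×1.247) = 0.1021 × 25.0 × 0.7812 = 1.993 mg/L.
x_c = v t_c = 0.475 m/s × 1.247 d × 86400 s/d = 51180 m ≈ 51.2 km.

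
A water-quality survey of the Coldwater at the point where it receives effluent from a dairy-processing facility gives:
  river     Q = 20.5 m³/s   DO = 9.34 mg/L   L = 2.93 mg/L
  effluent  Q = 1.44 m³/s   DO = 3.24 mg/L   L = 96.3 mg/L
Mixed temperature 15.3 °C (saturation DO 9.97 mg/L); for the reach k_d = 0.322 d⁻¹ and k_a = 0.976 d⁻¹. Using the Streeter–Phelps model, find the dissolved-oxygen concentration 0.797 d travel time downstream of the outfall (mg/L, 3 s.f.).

Mixed DO = (20.5×9.34 + 1.44×3.24)/(20.5+1.44) = 196.1/21.94 = 8.940 mg/L.
Mixed L₀ = (20.5×2.93 + 1.44×96.3)/(21.94) = 198.7/21.94 = 9.058 mg/L.
Initial deficit D₀ = C_s − DO₀ = 9.97 − 8.940 = 1.030 mg/L.
D(0.797) = [0.322×9.058/(0.976−0.322)](e^(−0.322×0.797) − e^(−0.976×0.797)) + 1.030 e^(−0.976×0.797)
= 4.460 × (0.7737 − 0.4594) + 1.030 × 0.4594 = 1.875 mg/L.
DO = 9.97 − 1.875 = 8.095 mg/L.

DO ≈ 8.10 mg/L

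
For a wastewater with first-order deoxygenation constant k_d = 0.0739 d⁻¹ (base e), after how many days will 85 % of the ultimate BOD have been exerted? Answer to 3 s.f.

t ≈ 25.7 d

y/L₀ = 1 − e^(−k_d t) = 0.85 ⇒ e^(−k_d t) = 0.150
t = −ln(0.150) / 0.0739 = 1.897 / 0.0739 = 25.67 d.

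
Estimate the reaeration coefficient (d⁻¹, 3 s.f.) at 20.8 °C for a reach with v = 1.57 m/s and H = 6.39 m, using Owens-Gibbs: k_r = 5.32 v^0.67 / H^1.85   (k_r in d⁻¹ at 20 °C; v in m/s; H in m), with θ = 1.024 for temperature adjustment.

k_r ≈ 0.237 d⁻¹

k_r(20) = 5.32 × 1.57^0.67 / 6.39^1.85 = 5.32 × 1.353 / 30.92 = 0.2328 d⁻¹.
k_r(20.8) = 0.2328 × 1.024^(20.8−20) = 0.2328 × 1.019 = 0.2373 d⁻¹.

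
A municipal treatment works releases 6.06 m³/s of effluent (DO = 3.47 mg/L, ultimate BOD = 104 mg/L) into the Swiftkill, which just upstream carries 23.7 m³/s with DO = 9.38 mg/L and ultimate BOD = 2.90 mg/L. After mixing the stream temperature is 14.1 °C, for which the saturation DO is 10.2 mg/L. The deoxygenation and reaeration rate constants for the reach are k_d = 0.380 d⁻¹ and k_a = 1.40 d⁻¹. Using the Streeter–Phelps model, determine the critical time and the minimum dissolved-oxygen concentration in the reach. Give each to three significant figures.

Mixed DO = (23.7×9.38 + 6.06×3.47)/(23.7+6.06) = 243.3/29.76 = 8.177 mg/L.
Mixed L₀ = (23.7×2.90 + 6.06×104)/(29.76) = 699.0/29.76 = 23.49 mg/L.
Initial deficit D₀ = C_s − DO₀ = 10.2 − 8.177 = 2.023 mg/L.
t_c = (1/1.020) ln[(1.40/0.380)(1 − 2.023×1.020/(0.380×23.49))] = 0.9804 × ln(2.832) = 1.021 d.
D_c = (0.380/1.40) × 23.49 × e^(−0.380×1.021) = 0.2714 × 23.49 × 0.6785 = 4.326 mg/L.
Minimum DO = 10.2 − 4.326 = 5.874 mg/L.

t_c ≈ 1.02 d; minimum DO ≈ 5.87 mg/L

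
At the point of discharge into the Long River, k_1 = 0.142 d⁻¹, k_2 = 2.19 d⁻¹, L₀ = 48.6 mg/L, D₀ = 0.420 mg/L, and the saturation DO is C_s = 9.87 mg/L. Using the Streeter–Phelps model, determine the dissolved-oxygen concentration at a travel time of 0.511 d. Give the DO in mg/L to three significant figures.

DO ≈ 7.70 mg/L

k_1 L₀/(k_2−k_1) = 0.142×48.6/(2.19−0.142) = 6.901/2.048 = 3.370 mg/L.
e^(−k_1 t) = e^(−0.142×0.5110) = 0.9300; e^(−k_2 t) = e^(−2.19×0.5110) = 0.3266.
D = 3.370 × (0.9300 − 0.3266) + 0.420 × 0.3266 = 2.033 + 0.1372 = 2.171 mg/L.
DO = C_s − D = 9.87 − 2.171 = 7.699 mg/L.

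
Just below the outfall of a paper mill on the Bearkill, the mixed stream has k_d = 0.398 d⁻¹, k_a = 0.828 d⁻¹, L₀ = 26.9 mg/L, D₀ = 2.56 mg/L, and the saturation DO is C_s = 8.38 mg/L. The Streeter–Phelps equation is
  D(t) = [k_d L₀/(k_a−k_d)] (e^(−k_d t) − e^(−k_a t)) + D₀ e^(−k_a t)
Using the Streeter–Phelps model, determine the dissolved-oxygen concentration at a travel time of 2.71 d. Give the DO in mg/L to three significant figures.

DO ≈ 2.28 mg/L

k_d L₀/(k_a−k_d) = 0.398×26.9/(0.828−0.398) = 10.71/0.4300 = 24.90 mg/L.
e^(−k_d t) = e^(−0.398×2.710) = 0.3401; e^(−k_a t) = e^(−0.828×2.710) = 0.1060.
D = 24.90 × (0.3401 − 0.1060) + 2.56 × 0.1060 = 5.827 + 0.2715 = 6.098 mg/L.
DO = C_s − D = 8.38 − 6.098 = 2.282 mg/L.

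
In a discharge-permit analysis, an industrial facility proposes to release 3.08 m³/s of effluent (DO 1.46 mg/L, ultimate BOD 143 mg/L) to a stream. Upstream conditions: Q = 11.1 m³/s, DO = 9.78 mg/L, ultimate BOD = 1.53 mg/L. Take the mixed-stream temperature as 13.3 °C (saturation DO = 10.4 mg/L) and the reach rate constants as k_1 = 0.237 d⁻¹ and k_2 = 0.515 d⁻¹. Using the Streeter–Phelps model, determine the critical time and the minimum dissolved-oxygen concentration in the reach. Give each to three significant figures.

t_c ≈ 2.46 d; minimum DO ≈ 2.11 mg/L

Mixed DO = (11.1×9.78 + 3.08×1.46)/(11.1+3.08) = 113.1/14.18 = 7.973 mg/L.
Mixed L₀ = (11.1×1.53 + 3.08×143)/(14.18) = 457.4/14.18 = 32.26 mg/L.
Initial deficit D₀ = C_s − DO₀ = 10.4 − 7.973 = 2.427 mg/L.
t_c = (1/0.2780) ln[(0.515/0.237)(1 − 2.427×0.2780/(0.237×32.26))] = 3.597 × ln(1.981) = 2.459 d.
D_c = (0.237/0.515) × 32.26 × e^(−0.237×2.459) = 0.4602 × 32.26 × 0.5583 = 8.288 mg/L.
Minimum DO = 10.4 − 8.288 = 2.112 mg/L.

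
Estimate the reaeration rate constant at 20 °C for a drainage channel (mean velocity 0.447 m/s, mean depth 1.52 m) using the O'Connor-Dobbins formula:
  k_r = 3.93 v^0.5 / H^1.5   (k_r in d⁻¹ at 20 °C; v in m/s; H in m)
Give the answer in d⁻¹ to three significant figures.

k_r = 3.93 × 0.447^0.5 / 1.52^1.5 = 3.93 × 0.6686 / 1.874 = 1.402 d⁻¹.

k_r ≈ 1.40 d⁻¹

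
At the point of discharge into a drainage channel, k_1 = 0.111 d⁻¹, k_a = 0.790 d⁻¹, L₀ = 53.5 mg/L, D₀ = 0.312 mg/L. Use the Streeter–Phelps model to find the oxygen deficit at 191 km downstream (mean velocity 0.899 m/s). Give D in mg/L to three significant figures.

Travel time t = x/v = 191 km / (0.899 m/s) = 191000 m / 0.899 m/s = 212500 s = 2.459 d.
k_1 L₀/(k_a−k_1) = 0.111×53.5/(0.790−0.111) = 5.939/0.6790 = 8.746 mg/L.
e^(−k_1 t) = e^(−0.111×2.459) = 0.7611; e^(−k_a t) = e^(−0.790×2.459) = 0.1433.
D = 8.746 × (0.7611 − 0.1433) + 0.312 × 0.1433 = 5.403 + 0.04472 = 5.448 mg/L.

D ≈ 5.45 mg/L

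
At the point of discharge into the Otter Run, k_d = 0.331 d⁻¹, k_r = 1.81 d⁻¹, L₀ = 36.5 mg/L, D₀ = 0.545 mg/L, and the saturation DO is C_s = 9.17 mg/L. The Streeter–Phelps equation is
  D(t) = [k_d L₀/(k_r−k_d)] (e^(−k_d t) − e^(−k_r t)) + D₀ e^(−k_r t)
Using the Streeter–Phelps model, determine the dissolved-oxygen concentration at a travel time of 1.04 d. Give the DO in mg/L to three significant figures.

DO ≈ 4.54 mg/L

k_d L₀/(k_r−k_d) = 0.331×36.5/(1.81−0.331) = 12.08/1.479 = 8.169 mg/L.
e^(−k_d t) = e^(−0.331×1.040) = 0.7088; e^(−k_r t) = e^(−1.81×1.040) = 0.1522.
D = 8.169 × (0.7088 − 0.1522) + 0.545 × 0.1522 = 4.546 + 0.08296 = 4.629 mg/L.
DO = C_s − D = 9.17 − 4.629 = 4.541 mg/L.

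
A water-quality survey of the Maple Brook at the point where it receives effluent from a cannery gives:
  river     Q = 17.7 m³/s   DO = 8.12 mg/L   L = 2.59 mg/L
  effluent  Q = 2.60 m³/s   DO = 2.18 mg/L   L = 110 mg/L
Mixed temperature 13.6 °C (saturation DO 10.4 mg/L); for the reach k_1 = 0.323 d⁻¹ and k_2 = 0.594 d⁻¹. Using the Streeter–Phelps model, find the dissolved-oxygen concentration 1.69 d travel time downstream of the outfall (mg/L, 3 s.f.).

Mixed DO = (17.7×8.12 + 2.60×2.18)/(17.7+2.60) = 149.4/20.30 = 7.359 mg/L.
Mixed L₀ = (17.7×2.59 + 2.60×110)/(20.30) = 331.8/20.30 = 16.35 mg/L.
Initial deficit D₀ = C_s − DO₀ = 10.4 − 7.359 = 3.041 mg/L.
D(1.69) = [0.323×16.35/(0.594−0.323)](e^(−0.323×1.69) − e^(−0.594×1.69)) + 3.041 e^(−0.594×1.69)
= 19.48 × (0.5793 − 0.3665) + 3.041 × 0.3665 = 5.262 mg/L.
DO = 10.4 − 5.262 = 5.138 mg/L.

DO ≈ 5.14 mg/L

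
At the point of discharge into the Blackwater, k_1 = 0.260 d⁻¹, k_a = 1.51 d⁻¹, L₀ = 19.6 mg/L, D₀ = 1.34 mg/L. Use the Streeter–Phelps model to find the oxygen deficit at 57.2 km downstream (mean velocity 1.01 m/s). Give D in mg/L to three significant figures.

D ≈ 2.42 mg/L

Travel time t = x/v = 57.2 km / (1.01 m/s) = 57200 m / 1.01 m/s = 56630 s = 0.6555 d.
k_1 L₀/(k_a−k_1) = 0.260×19.6/(1.51−0.260) = 5.096/1.250 = 4.077 mg/L.
e^(−k_1 t) = e^(−0.260×0.6555) = 0.8433; e^(−k_a t) = e^(−1.51×0.6555) = 0.3717.
D = 4.077 × (0.8433 − 0.3717) + 1.34 × 0.3717 = 1.923 + 0.4980 = 2.421 mg/L.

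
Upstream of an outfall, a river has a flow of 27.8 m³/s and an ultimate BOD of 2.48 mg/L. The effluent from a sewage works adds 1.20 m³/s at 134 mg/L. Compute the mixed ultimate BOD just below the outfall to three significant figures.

7.92 mg/L

Flow-weighted mixing: C = (Q_r C_r + Q_w C_w)/(Q_r + Q_w)
= (27.8×2.48 + 1.20×134)/(27.8 + 1.20) = 229.7/29.00 = 7.922 mg/L.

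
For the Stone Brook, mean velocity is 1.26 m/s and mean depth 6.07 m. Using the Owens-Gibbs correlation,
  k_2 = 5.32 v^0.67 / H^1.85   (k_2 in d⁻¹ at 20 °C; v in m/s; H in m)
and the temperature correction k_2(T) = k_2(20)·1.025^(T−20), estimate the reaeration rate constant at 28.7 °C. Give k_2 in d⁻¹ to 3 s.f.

k_2(20) = 5.32 × 1.26^0.67 / 6.07^1.85 = 5.32 × 1.167 / 28.11 = 0.2209 d⁻¹.
k_2(28.7) = 0.2209 × 1.025^(28.7−20) = 0.2209 × 1.240 = 0.2739 d⁻¹.

k_2 ≈ 0.274 d⁻¹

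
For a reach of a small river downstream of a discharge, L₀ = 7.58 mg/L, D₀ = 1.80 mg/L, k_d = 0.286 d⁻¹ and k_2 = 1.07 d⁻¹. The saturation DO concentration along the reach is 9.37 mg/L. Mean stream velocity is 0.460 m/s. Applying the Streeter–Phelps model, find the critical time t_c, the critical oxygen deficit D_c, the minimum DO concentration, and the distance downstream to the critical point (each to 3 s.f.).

t_c = [1/(k_2−k_d)] ln[(k_2/k_d)(1 − D₀(k_2−k_d)/(k_d L₀))]
= [1/(1.07−0.286)] ln[(1.07/0.286)(1 − 1.80×0.7840/(0.286×7.58))]
= (1/0.7840) ln[3.741 × 0.3490] = 1.276 × ln(1.306) = 1.276 × 0.2669 = 0.3404 d.
D_c = (k_d/k_2) L₀ e^(−k_d t_c) = (0.286/1.07) × 7.58 × e^(−0.286×0.3404) = 0.2673 × 7.58 × 0.9072 = 1.838 mg/L.
Minimum DO = C_s − D_c = 9.37 − 1.838 = 7.532 mg/L.
x_c = v t_c = 0.460 m/s × 0.3404 d × 86400 s/d = 13530 m ≈ 13.5 km.

t_c ≈ 0.340 d; D_c ≈ 1.84 mg/L; min DO ≈ 7.53 mg/L; x_c ≈ 13.5 km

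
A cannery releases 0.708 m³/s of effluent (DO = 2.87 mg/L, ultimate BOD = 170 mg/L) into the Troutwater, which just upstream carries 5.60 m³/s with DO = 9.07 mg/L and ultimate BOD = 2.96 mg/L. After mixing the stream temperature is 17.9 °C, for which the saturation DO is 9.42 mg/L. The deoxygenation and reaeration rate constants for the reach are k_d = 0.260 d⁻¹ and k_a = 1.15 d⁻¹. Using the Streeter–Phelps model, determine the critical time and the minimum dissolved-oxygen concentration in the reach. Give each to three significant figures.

t_c ≈ 1.47 d; minimum DO ≈ 6.07 mg/L

Mixed DO = (5.60×9.07 + 0.708×2.87)/(5.60+0.708) = 52.82/6.308 = 8.374 mg/L.
Mixed L₀ = (5.60×2.96 + 0.708×170)/(6.308) = 136.9/6.308 = 21.71 mg/L.
Initial deficit D₀ = C_s − DO₀ = 9.42 − 8.374 = 1.046 mg/L.
t_c = (1/0.8900) ln[(1.15/0.260)(1 − 1.046×0.8900/(0.260×21.71))] = 1.124 × ln(3.694) = 1.468 d.
D_c = (0.260/1.15) × 21.71 × e^(−0.260×1.468) = 0.2261 × 21.71 × 0.6827 = 3.351 mg/L.
Minimum DO = 9.42 − 3.351 = 6.069 mg/L.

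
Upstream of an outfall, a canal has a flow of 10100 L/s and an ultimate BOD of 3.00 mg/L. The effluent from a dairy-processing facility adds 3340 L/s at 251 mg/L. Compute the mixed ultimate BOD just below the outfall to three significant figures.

64.6 mg/L

Flow-weighted mixing: C = (Q_r C_r + Q_w C_w)/(Q_r + Q_w)
= (10100×3.00 + 3340×251)/(10100 + 3340) = 868600/13440 = 64.63 mg/L.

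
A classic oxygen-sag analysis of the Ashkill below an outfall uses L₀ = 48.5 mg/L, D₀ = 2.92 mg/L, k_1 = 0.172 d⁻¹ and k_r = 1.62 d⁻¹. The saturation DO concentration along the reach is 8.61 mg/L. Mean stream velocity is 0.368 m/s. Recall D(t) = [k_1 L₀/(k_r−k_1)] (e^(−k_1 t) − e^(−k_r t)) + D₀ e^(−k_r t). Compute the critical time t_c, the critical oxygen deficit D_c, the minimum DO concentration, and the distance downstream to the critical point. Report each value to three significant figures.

t_c ≈ 1.06 d; D_c ≈ 4.29 mg/L; min DO ≈ 4.32 mg/L; x_c ≈ 33.7 km

t_c = [1/(k_r−k_1)] ln[(k_r/k_1)(1 − D₀(k_r−k_1)/(k_1 L₀))]
= [1/(1.62−0.172)] ln[(1.62/0.172)(1 − 2.92×1.448/(0.172×48.5))]
= (1/1.448) ln[9.419 × 0.4931] = 0.6906 × ln(4.645) = 0.6906 × 1.536 = 1.061 d.
L(t_c) = L₀ e^(−k_1 t_c) = 48.5 × 0.8332 = 40.41 mg/L, and at the critical point k_r D_c = k_1 L, so D_c = (0.172/1.62) × 40.41 = 4.291 mg/L.
Minimum DO = C_s − D_c = 8.61 − 4.291 = 4.319 mg/L.
x_c = v t_c = 0.368 m/s × 1.061 d × 86400 s/d = 33720 m ≈ 33.7 km.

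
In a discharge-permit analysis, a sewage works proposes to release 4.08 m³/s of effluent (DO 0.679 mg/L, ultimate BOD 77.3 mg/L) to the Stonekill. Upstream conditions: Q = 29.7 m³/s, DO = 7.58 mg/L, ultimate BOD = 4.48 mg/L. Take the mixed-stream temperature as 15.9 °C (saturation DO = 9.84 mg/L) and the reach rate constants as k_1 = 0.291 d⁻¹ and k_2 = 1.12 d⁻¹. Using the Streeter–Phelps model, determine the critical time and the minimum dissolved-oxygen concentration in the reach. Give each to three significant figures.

Mixed DO = (29.7×7.58 + 4.08×0.679)/(29.7+4.08) = 227.9/33.78 = 6.746 mg/L.
Mixed L₀ = (29.7×4.48 + 4.08×77.3)/(33.78) = 448.4/33.78 = 13.28 mg/L.
Initial deficit D₀ = C_s − DO₀ = 9.84 − 6.746 = 3.094 mg/L.
t_c = (1/0.8290) ln[(1.12/0.291)(1 − 3.094×0.8290/(0.291×13.28))] = 1.206 × ln(1.294) = 0.3107 d.
D_c = (0.291/1.12) × 13.28 × e^(−0.291×0.3107) = 0.2598 × 13.28 × 0.9136 = 3.151 mg/L.
Minimum DO = 9.84 − 3.151 = 6.689 mg/L.

t_c ≈ 0.311 d; minimum DO ≈ 6.69 mg/L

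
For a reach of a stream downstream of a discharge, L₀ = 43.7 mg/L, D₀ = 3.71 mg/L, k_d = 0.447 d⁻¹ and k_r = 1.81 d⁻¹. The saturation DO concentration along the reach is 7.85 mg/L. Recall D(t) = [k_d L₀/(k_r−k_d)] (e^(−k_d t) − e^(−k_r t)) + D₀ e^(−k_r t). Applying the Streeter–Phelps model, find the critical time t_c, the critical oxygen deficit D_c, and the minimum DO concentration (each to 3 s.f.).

t_c ≈ 0.806 d; D_c ≈ 7.53 mg/L; min DO ≈ 0.324 mg/L

With k_r/k_d = 4.049 and 1 − D₀(k_r−k_d)/(k_d L₀) = 0.7411,
t_c = ln(4.049 × 0.7411) / (1.81 − 0.447) = ln(3.001) / 1.363 = 1.099/1.363 = 0.8063 d.
L(t_c) = L₀ e^(−k_d t_c) = 43.7 × 0.6974 = 30.48 mg/L, and at the critical point k_r D_c = k_d L, so D_c = (0.447/1.81) × 30.48 = 7.526 mg/L.
Minimum DO = C_s − D_c = 7.85 − 7.526 = 0.3236 mg/L.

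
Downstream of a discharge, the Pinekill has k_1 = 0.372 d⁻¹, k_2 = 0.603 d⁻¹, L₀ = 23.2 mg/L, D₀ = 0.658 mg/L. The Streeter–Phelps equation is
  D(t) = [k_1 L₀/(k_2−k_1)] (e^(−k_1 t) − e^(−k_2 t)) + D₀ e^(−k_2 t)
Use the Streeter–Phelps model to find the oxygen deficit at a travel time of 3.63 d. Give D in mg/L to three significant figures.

D ≈ 5.57 mg/L

k_1 L₀/(k_2−k_1) = 0.372×23.2/(0.603−0.372) = 8.630/0.2310 = 37.36 mg/L.
e^(−k_1 t) = e^(−0.372×3.630) = 0.2591; e^(−k_2 t) = e^(−0.603×3.630) = 0.1120.
D = 37.36 × (0.2591 − 0.1120) + 0.658 × 0.1120 = 5.496 + 0.07372 = 5.570 mg/L.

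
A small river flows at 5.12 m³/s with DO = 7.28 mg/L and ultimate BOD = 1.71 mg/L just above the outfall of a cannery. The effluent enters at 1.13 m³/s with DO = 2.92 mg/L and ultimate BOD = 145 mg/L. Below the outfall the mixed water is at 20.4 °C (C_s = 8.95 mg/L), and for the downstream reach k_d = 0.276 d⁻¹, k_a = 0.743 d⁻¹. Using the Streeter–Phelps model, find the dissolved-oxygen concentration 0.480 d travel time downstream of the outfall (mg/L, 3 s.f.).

DO ≈ 4.36 mg/L

Mixed DO = (5.12×7.28 + 1.13×2.92)/(5.12+1.13) = 40.57/6.250 = 6.492 mg/L.
Mixed L₀ = (5.12×1.71 + 1.13×145)/(6.250) = 172.6/6.250 = 27.62 mg/L.
Initial deficit D₀ = C_s − DO₀ = 8.95 − 6.492 = 2.458 mg/L.
D(0.480) = [0.276×27.62/(0.743−0.276)](e^(−0.276×0.480) − e^(−0.743×0.480)) + 2.458 e^(−0.743×0.480)
= 16.32 × (0.8759 − 0.7000) + 2.458 × 0.7000 = 4.592 mg/L.
DO = 8.95 − 4.592 = 4.358 mg/L.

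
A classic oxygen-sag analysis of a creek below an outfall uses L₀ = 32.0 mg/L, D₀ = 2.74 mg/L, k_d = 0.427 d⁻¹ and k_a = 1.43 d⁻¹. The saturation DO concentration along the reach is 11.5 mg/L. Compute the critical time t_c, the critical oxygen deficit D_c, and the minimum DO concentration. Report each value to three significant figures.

t_c ≈ 0.981 d; D_c ≈ 6.28 mg/L; min DO ≈ 5.22 mg/L

t_c = [1/(k_a−k_d)] ln[(k_a/k_d)(1 − D₀(k_a−k_d)/(k_d L₀))]
= [1/(1.43−0.427)] ln[(1.43/0.427)(1 − 2.74×1.003/(0.427×32.0))]
= (1/1.003) ln[3.349 × 0.7989] = 0.9970 × ln(2.675) = 0.9970 × 0.9841 = 0.9811 d.
D_c = (k_d/k_a) L₀ e^(−k_d t_c) = (0.427/1.43) × 32.0 × e^(−0.427×0.9811) = 0.2986 × 32.0 × 0.6577 = 6.285 mg/L.
Minimum DO = C_s − D_c = 11.5 − 6.285 = 5.215 mg/L.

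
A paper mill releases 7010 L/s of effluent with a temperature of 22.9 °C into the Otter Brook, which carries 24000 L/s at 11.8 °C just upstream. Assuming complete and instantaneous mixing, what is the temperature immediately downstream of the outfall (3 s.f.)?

Flow-weighted mixing: C = (Q_r C_r + Q_w C_w)/(Q_r + Q_w)
= (24000×11.8 + 7010×22.9)/(24000 + 7010) = 443700/31010 = 14.31 °C.

14.3 °C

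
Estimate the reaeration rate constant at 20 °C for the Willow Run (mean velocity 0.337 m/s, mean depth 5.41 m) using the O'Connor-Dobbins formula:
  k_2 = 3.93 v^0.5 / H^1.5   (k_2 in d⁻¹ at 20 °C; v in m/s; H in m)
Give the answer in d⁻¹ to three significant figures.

k_2 ≈ 0.181 d⁻¹

k_2 = 3.93 × 0.337^0.5 / 5.41^1.5 = 3.93 × 0.5805 / 12.58 = 0.1813 d⁻¹.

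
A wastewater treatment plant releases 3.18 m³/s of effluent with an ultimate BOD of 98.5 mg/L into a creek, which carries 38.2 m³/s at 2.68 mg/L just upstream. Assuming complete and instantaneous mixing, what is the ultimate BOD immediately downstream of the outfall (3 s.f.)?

10.0 mg/L

Flow-weighted mixing: C = (Q_r C_r + Q_w C_w)/(Q_r + Q_w)
= (38.2×2.68 + 3.18×98.5)/(38.2 + 3.18) = 415.6/41.38 = 10.04 mg/L.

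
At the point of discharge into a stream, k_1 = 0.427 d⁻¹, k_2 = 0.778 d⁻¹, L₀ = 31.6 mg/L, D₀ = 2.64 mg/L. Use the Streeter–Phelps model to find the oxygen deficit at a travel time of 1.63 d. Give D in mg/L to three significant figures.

k_1 L₀/(k_2−k_1) = 0.427×31.6/(0.778−0.427) = 13.49/0.3510 = 38.44 mg/L.
e^(−k_1 t) = e^(−0.427×1.630) = 0.4986; e^(−k_2 t) = e^(−0.778×1.630) = 0.2814.
D = 38.44 × (0.4986 − 0.2814) + 2.64 × 0.2814 = 8.350 + 0.7428 = 9.093 mg/L.

D ≈ 9.09 mg/L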